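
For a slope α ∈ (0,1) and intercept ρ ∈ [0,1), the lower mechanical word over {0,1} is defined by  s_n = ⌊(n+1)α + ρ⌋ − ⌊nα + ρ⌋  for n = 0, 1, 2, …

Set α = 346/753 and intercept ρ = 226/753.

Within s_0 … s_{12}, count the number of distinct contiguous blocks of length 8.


t_n = ⌊(n·346+226)/753⌋ for n = 0 … 13:
  n=0…9: ⌊226/753⌋=0 ⌊572/753⌋=0 ⌊918/753⌋=1 ⌊1264/753⌋=1 ⌊1610/753⌋=2 ⌊1956/753⌋=2 ⌊2302/753⌋=3 ⌊2648/753⌋=3 ⌊2994/753⌋=3 ⌊3340/753⌋=4
  n=10…13: ⌊3686/753⌋=4 ⌊4032/753⌋=5 ⌊4378/753⌋=5 ⌊4724/753⌋=6
s_n = t_(n+1) − t_n for n = 0 … 12 gives
prefix = 0101010010101
slide a length-8 window over [0..7] … [5..12] (6 windows); first occurrence of each distinct factor:
  [  0..  7] 01010100
  [  1..  8] 10101001
  [  2..  9] 01010010
  [  3.. 10] 10100101
  [  4.. 11] 01001010
  [  5.. 12] 10010101
distinct factors: {01001010, 01010010, 01010100, 10010101, 10100101, 10101001}
count = 6  (Sturmian bound for length 8 is 9)

6


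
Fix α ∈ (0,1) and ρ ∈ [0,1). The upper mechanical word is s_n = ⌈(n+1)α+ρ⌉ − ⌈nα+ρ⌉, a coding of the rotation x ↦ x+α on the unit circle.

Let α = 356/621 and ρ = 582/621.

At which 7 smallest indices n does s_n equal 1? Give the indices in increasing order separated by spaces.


0 1 3 5 7 8 10

n=0: ⌈938/621⌉−⌈582/621⌉ = 2−1 = 1  ← one
n=1: ⌈1294/621⌉−⌈938/621⌉ = 3−2 = 1  ← one
n=2: ⌈1650/621⌉−⌈1294/621⌉ = 3−3 = 0
n=3: ⌈2006/621⌉−⌈1650/621⌉ = 4−3 = 1  ← one
n=4: ⌈2362/621⌉−⌈2006/621⌉ = 4−4 = 0
n=5: ⌈2718/621⌉−⌈2362/621⌉ = 5−4 = 1  ← one
n=6: ⌈3074/621⌉−⌈2718/621⌉ = 5−5 = 0
n=7: ⌈3430/621⌉−⌈3074/621⌉ = 6−5 = 1  ← one
n=8: ⌈3786/621⌉−⌈3430/621⌉ = 7−6 = 1  ← one
n=9: ⌈4142/621⌉−⌈3786/621⌉ = 7−7 = 0
n=10: ⌈4498/621⌉−⌈4142/621⌉ = 8−7 = 1  ← one
positions of the first 7 ones: 0 1 3 5 7 8 10


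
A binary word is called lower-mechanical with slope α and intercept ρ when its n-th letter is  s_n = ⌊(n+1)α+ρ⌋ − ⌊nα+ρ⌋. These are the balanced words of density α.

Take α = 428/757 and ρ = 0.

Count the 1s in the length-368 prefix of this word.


208

#1s = Σ_{n=0}^{367} s_n = Σ_{n=0}^{367} (⌊(n+1)α+ρ⌋ − ⌊nα+ρ⌋)
the sum telescopes: every ⌊nα+ρ⌋ with 0 < n < 368 appears once with + and once with −, leaving ⌊368α+ρ⌋ − ⌊0·α+ρ⌋
368α + ρ = (368·428) / 757 = 157504/757
ρ = 0/757
⌊157504/757⌋ = 208,  ⌊0/757⌋ = 0
#1s = 208 − 0 = 208


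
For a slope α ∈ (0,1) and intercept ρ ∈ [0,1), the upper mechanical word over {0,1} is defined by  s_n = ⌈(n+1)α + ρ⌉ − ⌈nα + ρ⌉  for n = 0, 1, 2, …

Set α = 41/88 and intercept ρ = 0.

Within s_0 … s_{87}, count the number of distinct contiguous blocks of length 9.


10

t_n = ⌈(n·41)/88⌉ for n = 0 … 88:
  n=0…9: ⌈0/88⌉=0 ⌈41/88⌉=1 ⌈82/88⌉=1 ⌈123/88⌉=2 ⌈164/88⌉=2 ⌈205/88⌉=3 ⌈246/88⌉=3 ⌈287/88⌉=4 ⌈328/88⌉=4 ⌈369/88⌉=5
  n=10…19: ⌈410/88⌉=5 ⌈451/88⌉=6 ⌈492/88⌉=6 ⌈533/88⌉=7 ⌈574/88⌉=7 ⌈615/88⌉=7 ⌈656/88⌉=8 ⌈697/88⌉=8 ⌈738/88⌉=9 ⌈779/88⌉=9
  n=20…29: ⌈820/88⌉=10 ⌈861/88⌉=10 ⌈902/88⌉=11 ⌈943/88⌉=11 ⌈984/88⌉=12 ⌈1025/88⌉=12 ⌈1066/88⌉=13 ⌈1107/88⌉=13 ⌈1148/88⌉=14 ⌈1189/88⌉=14
  n=30…39: ⌈1230/88⌉=14 ⌈1271/88⌉=15 ⌈1312/88⌉=15 ⌈1353/88⌉=16 ⌈1394/88⌉=16 ⌈1435/88⌉=17 ⌈1476/88⌉=17 ⌈1517/88⌉=18 ⌈1558/88⌉=18 ⌈1599/88⌉=19
  n=40…49: ⌈1640/88⌉=19 ⌈1681/88⌉=20 ⌈1722/88⌉=20 ⌈1763/88⌉=21 ⌈1804/88⌉=21 ⌈1845/88⌉=21 ⌈1886/88⌉=22 ⌈1927/88⌉=22 ⌈1968/88⌉=23 ⌈2009/88⌉=23
  n=50…59: ⌈2050/88⌉=24 ⌈2091/88⌉=24 ⌈2132/88⌉=25 ⌈2173/88⌉=25 ⌈2214/88⌉=26 ⌈2255/88⌉=26 ⌈2296/88⌉=27 ⌈2337/88⌉=27 ⌈2378/88⌉=28 ⌈2419/88⌉=28
  n=60…69: ⌈2460/88⌉=28 ⌈2501/88⌉=29 ⌈2542/88⌉=29 ⌈2583/88⌉=30 ⌈2624/88⌉=30 ⌈2665/88⌉=31 ⌈2706/88⌉=31 ⌈2747/88⌉=32 ⌈2788/88⌉=32 ⌈2829/88⌉=33
  n=70…79: ⌈2870/88⌉=33 ⌈2911/88⌉=34 ⌈2952/88⌉=34 ⌈2993/88⌉=35 ⌈3034/88⌉=35 ⌈3075/88⌉=35 ⌈3116/88⌉=36 ⌈3157/88⌉=36 ⌈3198/88⌉=37 ⌈3239/88⌉=37
  n=80…88: ⌈3280/88⌉=38 ⌈3321/88⌉=38 ⌈3362/88⌉=39 ⌈3403/88⌉=39 ⌈3444/88⌉=40 ⌈3485/88⌉=40 ⌈3526/88⌉=41 ⌈3567/88⌉=41 ⌈3608/88⌉=41
s_n = t_(n+1) − t_n for n = 0 … 87 gives
prefix = 1010101010101001010101010101001010101010101001010101010101001010101010101001010101010100
slide a length-9 window over [0..8] … [79..87] (80 windows); first occurrence of each distinct factor:
  [  0..  8] 101010101
  [  1..  9] 010101010
  [  6.. 14] 101010100
  [  7.. 15] 010101001
  [  8.. 16] 101010010
  [  9.. 17] 010100101
  [ 10.. 18] 101001010
  [ 11.. 19] 010010101
  [ 12.. 20] 100101010
  [ 13.. 21] 001010101
  (the other 70 windows repeat one of these)
distinct factors: {001010101, 010010101, 010100101, 010101001, 010101010, 100101010, 101001010, 101010010, 101010100, 101010101}
count = 10  (Sturmian bound for length 9 is 10)


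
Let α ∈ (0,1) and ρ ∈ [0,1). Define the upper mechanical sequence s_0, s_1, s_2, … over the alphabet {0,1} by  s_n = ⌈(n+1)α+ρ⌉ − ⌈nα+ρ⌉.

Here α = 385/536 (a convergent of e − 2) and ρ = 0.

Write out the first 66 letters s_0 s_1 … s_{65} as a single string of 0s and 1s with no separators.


111011101101110110111011011101101110111011011101101110110111011011

n=0: ⌈(1·385)/536⌉ − ⌈(0·385)/536⌉ = ⌈385/536⌉ − ⌈0/536⌉ = 1 − 0 = 1
n=1: ⌈(2·385)/536⌉ − ⌈(1·385)/536⌉ = ⌈770/536⌉ − ⌈385/536⌉ = 2 − 1 = 1
n=2: ⌈(3·385)/536⌉ − ⌈(2·385)/536⌉ = ⌈1155/536⌉ − ⌈770/536⌉ = 3 − 2 = 1
n=3: ⌈(4·385)/536⌉ − ⌈(3·385)/536⌉ = ⌈1540/536⌉ − ⌈1155/536⌉ = 3 − 3 = 0
n=4: ⌈(5·385)/536⌉ − ⌈(4·385)/536⌉ = ⌈1925/536⌉ − ⌈1540/536⌉ = 4 − 3 = 1
n=5: ⌈(6·385)/536⌉ − ⌈(5·385)/536⌉ = ⌈2310/536⌉ − ⌈1925/536⌉ = 5 − 4 = 1
n=6: ⌈(7·385)/536⌉ − ⌈(6·385)/536⌉ = ⌈2695/536⌉ − ⌈2310/536⌉ = 6 − 5 = 1
n=7: ⌈(8·385)/536⌉ − ⌈(7·385)/536⌉ = ⌈3080/536⌉ − ⌈2695/536⌉ = 6 − 6 = 0
n=8: ⌈(9·385)/536⌉ − ⌈(8·385)/536⌉ = ⌈3465/536⌉ − ⌈3080/536⌉ = 7 − 6 = 1
n=9: ⌈(10·385)/536⌉ − ⌈(9·385)/536⌉ = ⌈3850/536⌉ − ⌈3465/536⌉ = 8 − 7 = 1
n=10: ⌈(11·385)/536⌉ − ⌈(10·385)/536⌉ = ⌈4235/536⌉ − ⌈3850/536⌉ = 8 − 8 = 0
n=11: ⌈(12·385)/536⌉ − ⌈(11·385)/536⌉ = ⌈4620/536⌉ − ⌈4235/536⌉ = 9 − 8 = 1
n=12: ⌈(13·385)/536⌉ − ⌈(12·385)/536⌉ = ⌈5005/536⌉ − ⌈4620/536⌉ = 10 − 9 = 1
n=13: ⌈(14·385)/536⌉ − ⌈(13·385)/536⌉ = ⌈5390/536⌉ − ⌈5005/536⌉ = 11 − 10 = 1
n=14: ⌈(15·385)/536⌉ − ⌈(14·385)/536⌉ = ⌈5775/536⌉ − ⌈5390/536⌉ = 11 − 11 = 0
n=15: ⌈(16·385)/536⌉ − ⌈(15·385)/536⌉ = ⌈6160/536⌉ − ⌈5775/536⌉ = 12 − 11 = 1
n=16: ⌈(17·385)/536⌉ − ⌈(16·385)/536⌉ = ⌈6545/536⌉ − ⌈6160/536⌉ = 13 − 12 = 1
n=17: ⌈(18·385)/536⌉ − ⌈(17·385)/536⌉ = ⌈6930/536⌉ − ⌈6545/536⌉ = 13 − 13 = 0
n=18: ⌈(19·385)/536⌉ − ⌈(18·385)/536⌉ = ⌈7315/536⌉ − ⌈6930/536⌉ = 14 − 13 = 1
n=19: ⌈(20·385)/536⌉ − ⌈(19·385)/536⌉ = ⌈7700/536⌉ − ⌈7315/536⌉ = 15 − 14 = 1
n=20: ⌈(21·385)/536⌉ − ⌈(20·385)/536⌉ = ⌈8085/536⌉ − ⌈7700/536⌉ = 16 − 15 = 1
n=21: ⌈(22·385)/536⌉ − ⌈(21·385)/536⌉ = ⌈8470/536⌉ − ⌈8085/536⌉ = 16 − 16 = 0
n=22: ⌈(23·385)/536⌉ − ⌈(22·385)/536⌉ = ⌈8855/536⌉ − ⌈8470/536⌉ = 17 − 16 = 1
n=23: ⌈(24·385)/536⌉ − ⌈(23·385)/536⌉ = ⌈9240/536⌉ − ⌈8855/536⌉ = 18 − 17 = 1
n=24: ⌈(25·385)/536⌉ − ⌈(24·385)/536⌉ = ⌈9625/536⌉ − ⌈9240/536⌉ = 18 − 18 = 0
n=25: ⌈(26·385)/536⌉ − ⌈(25·385)/536⌉ = ⌈10010/536⌉ − ⌈9625/536⌉ = 19 − 18 = 1
n=26: ⌈(27·385)/536⌉ − ⌈(26·385)/536⌉ = ⌈10395/536⌉ − ⌈10010/536⌉ = 20 − 19 = 1
n=27: ⌈(28·385)/536⌉ − ⌈(27·385)/536⌉ = ⌈10780/536⌉ − ⌈10395/536⌉ = 21 − 20 = 1
n=28: ⌈(29·385)/536⌉ − ⌈(28·385)/536⌉ = ⌈11165/536⌉ − ⌈10780/536⌉ = 21 − 21 = 0
n=29: ⌈(30·385)/536⌉ − ⌈(29·385)/536⌉ = ⌈11550/536⌉ − ⌈11165/536⌉ = 22 − 21 = 1
n=30: ⌈(31·385)/536⌉ − ⌈(30·385)/536⌉ = ⌈11935/536⌉ − ⌈11550/536⌉ = 23 − 22 = 1
n=31: ⌈(32·385)/536⌉ − ⌈(31·385)/536⌉ = ⌈12320/536⌉ − ⌈11935/536⌉ = 23 − 23 = 0
n=32: ⌈(33·385)/536⌉ − ⌈(32·385)/536⌉ = ⌈12705/536⌉ − ⌈12320/536⌉ = 24 − 23 = 1
n=33: ⌈(34·385)/536⌉ − ⌈(33·385)/536⌉ = ⌈13090/536⌉ − ⌈12705/536⌉ = 25 − 24 = 1
n=34: ⌈(35·385)/536⌉ − ⌈(34·385)/536⌉ = ⌈13475/536⌉ − ⌈13090/536⌉ = 26 − 25 = 1
n=35: ⌈(36·385)/536⌉ − ⌈(35·385)/536⌉ = ⌈13860/536⌉ − ⌈13475/536⌉ = 26 − 26 = 0
n=36: ⌈(37·385)/536⌉ − ⌈(36·385)/536⌉ = ⌈14245/536⌉ − ⌈13860/536⌉ = 27 − 26 = 1
n=37: ⌈(38·385)/536⌉ − ⌈(37·385)/536⌉ = ⌈14630/536⌉ − ⌈14245/536⌉ = 28 − 27 = 1
n=38: ⌈(39·385)/536⌉ − ⌈(38·385)/536⌉ = ⌈15015/536⌉ − ⌈14630/536⌉ = 29 − 28 = 1
n=39: ⌈(40·385)/536⌉ − ⌈(39·385)/536⌉ = ⌈15400/536⌉ − ⌈15015/536⌉ = 29 − 29 = 0
n=40: ⌈(41·385)/536⌉ − ⌈(40·385)/536⌉ = ⌈15785/536⌉ − ⌈15400/536⌉ = 30 − 29 = 1
n=41: ⌈(42·385)/536⌉ − ⌈(41·385)/536⌉ = ⌈16170/536⌉ − ⌈15785/536⌉ = 31 − 30 = 1
n=42: ⌈(43·385)/536⌉ − ⌈(42·385)/536⌉ = ⌈16555/536⌉ − ⌈16170/536⌉ = 31 − 31 = 0
n=43: ⌈(44·385)/536⌉ − ⌈(43·385)/536⌉ = ⌈16940/536⌉ − ⌈16555/536⌉ = 32 − 31 = 1
n=44: ⌈(45·385)/536⌉ − ⌈(44·385)/536⌉ = ⌈17325/536⌉ − ⌈16940/536⌉ = 33 − 32 = 1
n=45: ⌈(46·385)/536⌉ − ⌈(45·385)/536⌉ = ⌈17710/536⌉ − ⌈17325/536⌉ = 34 − 33 = 1
n=46: ⌈(47·385)/536⌉ − ⌈(46·385)/536⌉ = ⌈18095/536⌉ − ⌈17710/536⌉ = 34 − 34 = 0
n=47: ⌈(48·385)/536⌉ − ⌈(47·385)/536⌉ = ⌈18480/536⌉ − ⌈18095/536⌉ = 35 − 34 = 1
n=48: ⌈(49·385)/536⌉ − ⌈(48·385)/536⌉ = ⌈18865/536⌉ − ⌈18480/536⌉ = 36 − 35 = 1
n=49: ⌈(50·385)/536⌉ − ⌈(49·385)/536⌉ = ⌈19250/536⌉ − ⌈18865/536⌉ = 36 − 36 = 0
n=50: ⌈(51·385)/536⌉ − ⌈(50·385)/536⌉ = ⌈19635/536⌉ − ⌈19250/536⌉ = 37 − 36 = 1
n=51: ⌈(52·385)/536⌉ − ⌈(51·385)/536⌉ = ⌈20020/536⌉ − ⌈19635/536⌉ = 38 − 37 = 1
n=52: ⌈(53·385)/536⌉ − ⌈(52·385)/536⌉ = ⌈20405/536⌉ − ⌈20020/536⌉ = 39 − 38 = 1
n=53: ⌈(54·385)/536⌉ − ⌈(53·385)/536⌉ = ⌈20790/536⌉ − ⌈20405/536⌉ = 39 − 39 = 0
n=54: ⌈(55·385)/536⌉ − ⌈(54·385)/536⌉ = ⌈21175/536⌉ − ⌈20790/536⌉ = 40 − 39 = 1
n=55: ⌈(56·385)/536⌉ − ⌈(55·385)/536⌉ = ⌈21560/536⌉ − ⌈21175/536⌉ = 41 − 40 = 1
n=56: ⌈(57·385)/536⌉ − ⌈(56·385)/536⌉ = ⌈21945/536⌉ − ⌈21560/536⌉ = 41 − 41 = 0
n=57: ⌈(58·385)/536⌉ − ⌈(57·385)/536⌉ = ⌈22330/536⌉ − ⌈21945/536⌉ = 42 − 41 = 1
n=58: ⌈(59·385)/536⌉ − ⌈(58·385)/536⌉ = ⌈22715/536⌉ − ⌈22330/536⌉ = 43 − 42 = 1
n=59: ⌈(60·385)/536⌉ − ⌈(59·385)/536⌉ = ⌈23100/536⌉ − ⌈22715/536⌉ = 44 − 43 = 1
n=60: ⌈(61·385)/536⌉ − ⌈(60·385)/536⌉ = ⌈23485/536⌉ − ⌈23100/536⌉ = 44 − 44 = 0
n=61: ⌈(62·385)/536⌉ − ⌈(61·385)/536⌉ = ⌈23870/536⌉ − ⌈23485/536⌉ = 45 − 44 = 1
n=62: ⌈(63·385)/536⌉ − ⌈(62·385)/536⌉ = ⌈24255/536⌉ − ⌈23870/536⌉ = 46 − 45 = 1
n=63: ⌈(64·385)/536⌉ − ⌈(63·385)/536⌉ = ⌈24640/536⌉ − ⌈24255/536⌉ = 46 − 46 = 0
n=64: ⌈(65·385)/536⌉ − ⌈(64·385)/536⌉ = ⌈25025/536⌉ − ⌈24640/536⌉ = 47 − 46 = 1
n=65: ⌈(66·385)/536⌉ − ⌈(65·385)/536⌉ = ⌈25410/536⌉ − ⌈25025/536⌉ = 48 − 47 = 1


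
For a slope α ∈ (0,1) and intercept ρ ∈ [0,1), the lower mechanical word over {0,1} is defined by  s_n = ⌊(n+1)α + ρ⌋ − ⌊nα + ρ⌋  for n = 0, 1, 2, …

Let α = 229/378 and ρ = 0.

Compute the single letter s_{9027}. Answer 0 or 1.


(n+1)α + ρ = (9028·229) / 378 = 2067412/378
nα + ρ     = (9027·229) / 378 = 2067183/378
⌊2067412/378⌋ = 5469,  ⌊2067183/378⌋ = 5468
s_{9027} = 5469 − 5468 = 1

1


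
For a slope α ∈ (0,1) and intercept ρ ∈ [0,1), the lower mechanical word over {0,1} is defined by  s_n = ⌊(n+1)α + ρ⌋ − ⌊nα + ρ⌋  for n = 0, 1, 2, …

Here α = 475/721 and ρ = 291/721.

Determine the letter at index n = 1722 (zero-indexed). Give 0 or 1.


(n+1)α + ρ = (1723·475 + 291) / 721 = 818716/721
nα + ρ     = (1722·475 + 291) / 721 = 818241/721
⌊818716/721⌋ = 1135,  ⌊818241/721⌋ = 1134
s_{1722} = 1135 − 1134 = 1

1


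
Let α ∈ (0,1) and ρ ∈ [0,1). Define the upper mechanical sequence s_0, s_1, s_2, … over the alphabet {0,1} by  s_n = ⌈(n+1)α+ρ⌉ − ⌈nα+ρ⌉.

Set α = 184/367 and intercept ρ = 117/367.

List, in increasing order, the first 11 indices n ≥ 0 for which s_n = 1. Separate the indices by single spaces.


1 3 5 7 9 11 13 15 17 19 21

n=0: ⌈301/367⌉−⌈117/367⌉ = 1−1 = 0
n=1: ⌈485/367⌉−⌈301/367⌉ = 2−1 = 1  ← one
n=2: ⌈669/367⌉−⌈485/367⌉ = 2−2 = 0
n=3: ⌈853/367⌉−⌈669/367⌉ = 3−2 = 1  ← one
n=4: ⌈1037/367⌉−⌈853/367⌉ = 3−3 = 0
n=5: ⌈1221/367⌉−⌈1037/367⌉ = 4−3 = 1  ← one
n=6: ⌈1405/367⌉−⌈1221/367⌉ = 4−4 = 0
n=7: ⌈1589/367⌉−⌈1405/367⌉ = 5−4 = 1  ← one
n=8: ⌈1773/367⌉−⌈1589/367⌉ = 5−5 = 0
n=9: ⌈1957/367⌉−⌈1773/367⌉ = 6−5 = 1  ← one
n=10: ⌈2141/367⌉−⌈1957/367⌉ = 6−6 = 0
n=11: ⌈2325/367⌉−⌈2141/367⌉ = 7−6 = 1  ← one
n=12: ⌈2509/367⌉−⌈2325/367⌉ = 7−7 = 0
n=13: ⌈2693/367⌉−⌈2509/367⌉ = 8−7 = 1  ← one
n=14: ⌈2877/367⌉−⌈2693/367⌉ = 8−8 = 0
n=15: ⌈3061/367⌉−⌈2877/367⌉ = 9−8 = 1  ← one
n=16: ⌈3245/367⌉−⌈3061/367⌉ = 9−9 = 0
n=17: ⌈3429/367⌉−⌈3245/367⌉ = 10−9 = 1  ← one
n=18: ⌈3613/367⌉−⌈3429/367⌉ = 10−10 = 0
n=19: ⌈3797/367⌉−⌈3613/367⌉ = 11−10 = 1  ← one
n=20: ⌈3981/367⌉−⌈3797/367⌉ = 11−11 = 0
n=21: ⌈4165/367⌉−⌈3981/367⌉ = 12−11 = 1  ← one
positions of the first 11 ones: 1 3 5 7 9 11 13 15 17 19 21


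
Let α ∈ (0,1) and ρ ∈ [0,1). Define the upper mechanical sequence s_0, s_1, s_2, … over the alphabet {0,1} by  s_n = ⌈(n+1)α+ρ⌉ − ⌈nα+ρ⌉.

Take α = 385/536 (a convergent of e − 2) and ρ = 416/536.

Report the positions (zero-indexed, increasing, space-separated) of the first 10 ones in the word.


n=0: ⌈801/536⌉−⌈416/536⌉ = 2−1 = 1  ← one
n=1: ⌈1186/536⌉−⌈801/536⌉ = 3−2 = 1  ← one
n=2: ⌈1571/536⌉−⌈1186/536⌉ = 3−3 = 0
n=3: ⌈1956/536⌉−⌈1571/536⌉ = 4−3 = 1  ← one
n=4: ⌈2341/536⌉−⌈1956/536⌉ = 5−4 = 1  ← one
n=5: ⌈2726/536⌉−⌈2341/536⌉ = 6−5 = 1  ← one
n=6: ⌈3111/536⌉−⌈2726/536⌉ = 6−6 = 0
n=7: ⌈3496/536⌉−⌈3111/536⌉ = 7−6 = 1  ← one
n=8: ⌈3881/536⌉−⌈3496/536⌉ = 8−7 = 1  ← one
n=9: ⌈4266/536⌉−⌈3881/536⌉ = 8−8 = 0
n=10: ⌈4651/536⌉−⌈4266/536⌉ = 9−8 = 1  ← one
n=11: ⌈5036/536⌉−⌈4651/536⌉ = 10−9 = 1  ← one
n=12: ⌈5421/536⌉−⌈5036/536⌉ = 11−10 = 1  ← one
positions of the first 10 ones: 0 1 3 4 5 7 8 10 11 12

0 1 3 4 5 7 8 10 11 12


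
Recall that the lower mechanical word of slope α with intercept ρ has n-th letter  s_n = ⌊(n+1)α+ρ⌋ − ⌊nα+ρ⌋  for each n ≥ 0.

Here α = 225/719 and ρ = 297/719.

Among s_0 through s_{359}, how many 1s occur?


113

#1s = Σ_{n=0}^{359} s_n = Σ_{n=0}^{359} (⌊(n+1)α+ρ⌋ − ⌊nα+ρ⌋)
the sum telescopes: every ⌊nα+ρ⌋ with 0 < n < 360 appears once with + and once with −, leaving ⌊360α+ρ⌋ − ⌊0·α+ρ⌋
360α + ρ = (360·225 + 297) / 719 = 81297/719
ρ = 297/719
⌊81297/719⌋ = 113,  ⌊297/719⌋ = 0
#1s = 113 − 0 = 113


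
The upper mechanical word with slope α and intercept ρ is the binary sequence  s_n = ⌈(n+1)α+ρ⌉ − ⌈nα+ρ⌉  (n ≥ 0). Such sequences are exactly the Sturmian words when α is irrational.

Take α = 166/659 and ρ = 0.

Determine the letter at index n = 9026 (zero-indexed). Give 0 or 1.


(n+1)α + ρ = (9027·166) / 659 = 1498482/659
nα + ρ     = (9026·166) / 659 = 1498316/659
⌈1498482/659⌉ = 2274,  ⌈1498316/659⌉ = 2274
s_{9026} = 2274 − 2274 = 0

0


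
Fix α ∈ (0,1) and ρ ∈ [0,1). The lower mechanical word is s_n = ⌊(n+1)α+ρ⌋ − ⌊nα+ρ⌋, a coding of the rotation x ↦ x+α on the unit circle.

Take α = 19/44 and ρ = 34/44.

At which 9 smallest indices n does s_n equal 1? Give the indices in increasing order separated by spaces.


n=0: ⌊53/44⌋−⌊34/44⌋ = 1−0 = 1  ← one
n=1: ⌊72/44⌋−⌊53/44⌋ = 1−1 = 0
n=2: ⌊91/44⌋−⌊72/44⌋ = 2−1 = 1  ← one
n=3: ⌊110/44⌋−⌊91/44⌋ = 2−2 = 0
n=4: ⌊129/44⌋−⌊110/44⌋ = 2−2 = 0
n=5: ⌊148/44⌋−⌊129/44⌋ = 3−2 = 1  ← one
n=6: ⌊167/44⌋−⌊148/44⌋ = 3−3 = 0
n=7: ⌊186/44⌋−⌊167/44⌋ = 4−3 = 1  ← one
n=8: ⌊205/44⌋−⌊186/44⌋ = 4−4 = 0
n=9: ⌊224/44⌋−⌊205/44⌋ = 5−4 = 1  ← one
n=10: ⌊243/44⌋−⌊224/44⌋ = 5−5 = 0
n=11: ⌊262/44⌋−⌊243/44⌋ = 5−5 = 0
n=12: ⌊281/44⌋−⌊262/44⌋ = 6−5 = 1  ← one
n=13: ⌊300/44⌋−⌊281/44⌋ = 6−6 = 0
n=14: ⌊319/44⌋−⌊300/44⌋ = 7−6 = 1  ← one
n=15: ⌊338/44⌋−⌊319/44⌋ = 7−7 = 0
n=16: ⌊357/44⌋−⌊338/44⌋ = 8−7 = 1  ← one
n=17: ⌊376/44⌋−⌊357/44⌋ = 8−8 = 0
n=18: ⌊395/44⌋−⌊376/44⌋ = 8−8 = 0
n=19: ⌊414/44⌋−⌊395/44⌋ = 9−8 = 1  ← one
positions of the first 9 ones: 0 2 5 7 9 12 14 16 19

0 2 5 7 9 12 14 16 19


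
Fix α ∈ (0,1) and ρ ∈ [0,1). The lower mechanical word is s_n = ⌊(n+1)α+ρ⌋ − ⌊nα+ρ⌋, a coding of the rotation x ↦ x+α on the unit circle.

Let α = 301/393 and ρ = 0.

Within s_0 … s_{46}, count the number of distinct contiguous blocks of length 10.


11

t_n = ⌊(n·301)/393⌋ for n = 0 … 47:
  n=0…9: ⌊0/393⌋=0 ⌊301/393⌋=0 ⌊602/393⌋=1 ⌊903/393⌋=2 ⌊1204/393⌋=3 ⌊1505/393⌋=3 ⌊1806/393⌋=4 ⌊2107/393⌋=5 ⌊2408/393⌋=6 ⌊2709/393⌋=6
  n=10…19: ⌊3010/393⌋=7 ⌊3311/393⌋=8 ⌊3612/393⌋=9 ⌊3913/393⌋=9 ⌊4214/393⌋=10 ⌊4515/393⌋=11 ⌊4816/393⌋=12 ⌊5117/393⌋=13 ⌊5418/393⌋=13 ⌊5719/393⌋=14
  n=20…29: ⌊6020/393⌋=15 ⌊6321/393⌋=16 ⌊6622/393⌋=16 ⌊6923/393⌋=17 ⌊7224/393⌋=18 ⌊7525/393⌋=19 ⌊7826/393⌋=19 ⌊8127/393⌋=20 ⌊8428/393⌋=21 ⌊8729/393⌋=22
  n=30…39: ⌊9030/393⌋=22 ⌊9331/393⌋=23 ⌊9632/393⌋=24 ⌊9933/393⌋=25 ⌊10234/393⌋=26 ⌊10535/393⌋=26 ⌊10836/393⌋=27 ⌊11137/393⌋=28 ⌊11438/393⌋=29 ⌊11739/393⌋=29
  n=40…47: ⌊12040/393⌋=30 ⌊12341/393⌋=31 ⌊12642/393⌋=32 ⌊12943/393⌋=32 ⌊13244/393⌋=33 ⌊13545/393⌋=34 ⌊13846/393⌋=35 ⌊14147/393⌋=35
s_n = t_(n+1) − t_n for n = 0 … 46 gives
prefix = 01110111011101111011101110111011110111011101110
slide a length-10 window over [0..9] … [37..46] (38 windows); first occurrence of each distinct factor:
  [  0..  9] 0111011101
  [  1.. 10] 1110111011
  [  2.. 11] 1101110111
  [  3.. 12] 1011101110
  [  7.. 16] 1011101111
  [  8.. 17] 0111011110
  [  9.. 18] 1110111101
  [ 10.. 19] 1101111011
  [ 11.. 20] 1011110111
  [ 12.. 21] 0111101110
  [ 13.. 22] 1111011101
  (the other 27 windows repeat one of these)
distinct factors: {0111011101, 0111011110, 0111101110, 1011101110, 1011101111, 1011110111, 1101110111, 1101111011, 1110111011, 1110111101, 1111011101}
count = 11  (Sturmian bound for length 10 is 11)


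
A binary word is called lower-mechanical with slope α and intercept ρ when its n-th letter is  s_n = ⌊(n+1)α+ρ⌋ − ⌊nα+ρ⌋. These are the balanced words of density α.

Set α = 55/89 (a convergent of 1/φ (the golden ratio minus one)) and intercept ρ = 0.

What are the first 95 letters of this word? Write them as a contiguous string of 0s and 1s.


01011010110110101101011011010110110101101011011010110101101101011011010110101101101011011010110

n=0: ⌊(1·55)/89⌋ − ⌊(0·55)/89⌋ = ⌊55/89⌋ − ⌊0/89⌋ = 0 − 0 = 0
n=1: ⌊(2·55)/89⌋ − ⌊(1·55)/89⌋ = ⌊110/89⌋ − ⌊55/89⌋ = 1 − 0 = 1
n=2: ⌊(3·55)/89⌋ − ⌊(2·55)/89⌋ = ⌊165/89⌋ − ⌊110/89⌋ = 1 − 1 = 0
n=3: ⌊(4·55)/89⌋ − ⌊(3·55)/89⌋ = ⌊220/89⌋ − ⌊165/89⌋ = 2 − 1 = 1
n=4: ⌊(5·55)/89⌋ − ⌊(4·55)/89⌋ = ⌊275/89⌋ − ⌊220/89⌋ = 3 − 2 = 1
n=5: ⌊(6·55)/89⌋ − ⌊(5·55)/89⌋ = ⌊330/89⌋ − ⌊275/89⌋ = 3 − 3 = 0
n=6: ⌊(7·55)/89⌋ − ⌊(6·55)/89⌋ = ⌊385/89⌋ − ⌊330/89⌋ = 4 − 3 = 1
n=7: ⌊(8·55)/89⌋ − ⌊(7·55)/89⌋ = ⌊440/89⌋ − ⌊385/89⌋ = 4 − 4 = 0
n=8: ⌊(9·55)/89⌋ − ⌊(8·55)/89⌋ = ⌊495/89⌋ − ⌊440/89⌋ = 5 − 4 = 1
n=9: ⌊(10·55)/89⌋ − ⌊(9·55)/89⌋ = ⌊550/89⌋ − ⌊495/89⌋ = 6 − 5 = 1
n=10: ⌊(11·55)/89⌋ − ⌊(10·55)/89⌋ = ⌊605/89⌋ − ⌊550/89⌋ = 6 − 6 = 0
n=11: ⌊(12·55)/89⌋ − ⌊(11·55)/89⌋ = ⌊660/89⌋ − ⌊605/89⌋ = 7 − 6 = 1
n=12: ⌊(13·55)/89⌋ − ⌊(12·55)/89⌋ = ⌊715/89⌋ − ⌊660/89⌋ = 8 − 7 = 1
n=13: ⌊(14·55)/89⌋ − ⌊(13·55)/89⌋ = ⌊770/89⌋ − ⌊715/89⌋ = 8 − 8 = 0
n=14: ⌊(15·55)/89⌋ − ⌊(14·55)/89⌋ = ⌊825/89⌋ − ⌊770/89⌋ = 9 − 8 = 1
n=15: ⌊(16·55)/89⌋ − ⌊(15·55)/89⌋ = ⌊880/89⌋ − ⌊825/89⌋ = 9 − 9 = 0
n=16: ⌊(17·55)/89⌋ − ⌊(16·55)/89⌋ = ⌊935/89⌋ − ⌊880/89⌋ = 10 − 9 = 1
n=17: ⌊(18·55)/89⌋ − ⌊(17·55)/89⌋ = ⌊990/89⌋ − ⌊935/89⌋ = 11 − 10 = 1
n=18: ⌊(19·55)/89⌋ − ⌊(18·55)/89⌋ = ⌊1045/89⌋ − ⌊990/89⌋ = 11 − 11 = 0
n=19: ⌊(20·55)/89⌋ − ⌊(19·55)/89⌋ = ⌊1100/89⌋ − ⌊1045/89⌋ = 12 − 11 = 1
n=20: ⌊(21·55)/89⌋ − ⌊(20·55)/89⌋ = ⌊1155/89⌋ − ⌊1100/89⌋ = 12 − 12 = 0
n=21: ⌊(22·55)/89⌋ − ⌊(21·55)/89⌋ = ⌊1210/89⌋ − ⌊1155/89⌋ = 13 − 12 = 1
n=22: ⌊(23·55)/89⌋ − ⌊(22·55)/89⌋ = ⌊1265/89⌋ − ⌊1210/89⌋ = 14 − 13 = 1
n=23: ⌊(24·55)/89⌋ − ⌊(23·55)/89⌋ = ⌊1320/89⌋ − ⌊1265/89⌋ = 14 − 14 = 0
n=24: ⌊(25·55)/89⌋ − ⌊(24·55)/89⌋ = ⌊1375/89⌋ − ⌊1320/89⌋ = 15 − 14 = 1
n=25: ⌊(26·55)/89⌋ − ⌊(25·55)/89⌋ = ⌊1430/89⌋ − ⌊1375/89⌋ = 16 − 15 = 1
n=26: ⌊(27·55)/89⌋ − ⌊(26·55)/89⌋ = ⌊1485/89⌋ − ⌊1430/89⌋ = 16 − 16 = 0
n=27: ⌊(28·55)/89⌋ − ⌊(27·55)/89⌋ = ⌊1540/89⌋ − ⌊1485/89⌋ = 17 − 16 = 1
n=28: ⌊(29·55)/89⌋ − ⌊(28·55)/89⌋ = ⌊1595/89⌋ − ⌊1540/89⌋ = 17 − 17 = 0
n=29: ⌊(30·55)/89⌋ − ⌊(29·55)/89⌋ = ⌊1650/89⌋ − ⌊1595/89⌋ = 18 − 17 = 1
n=30: ⌊(31·55)/89⌋ − ⌊(30·55)/89⌋ = ⌊1705/89⌋ − ⌊1650/89⌋ = 19 − 18 = 1
n=31: ⌊(32·55)/89⌋ − ⌊(31·55)/89⌋ = ⌊1760/89⌋ − ⌊1705/89⌋ = 19 − 19 = 0
n=32: ⌊(33·55)/89⌋ − ⌊(32·55)/89⌋ = ⌊1815/89⌋ − ⌊1760/89⌋ = 20 − 19 = 1
n=33: ⌊(34·55)/89⌋ − ⌊(33·55)/89⌋ = ⌊1870/89⌋ − ⌊1815/89⌋ = 21 − 20 = 1
n=34: ⌊(35·55)/89⌋ − ⌊(34·55)/89⌋ = ⌊1925/89⌋ − ⌊1870/89⌋ = 21 − 21 = 0
n=35: ⌊(36·55)/89⌋ − ⌊(35·55)/89⌋ = ⌊1980/89⌋ − ⌊1925/89⌋ = 22 − 21 = 1
n=36: ⌊(37·55)/89⌋ − ⌊(36·55)/89⌋ = ⌊2035/89⌋ − ⌊1980/89⌋ = 22 − 22 = 0
n=37: ⌊(38·55)/89⌋ − ⌊(37·55)/89⌋ = ⌊2090/89⌋ − ⌊2035/89⌋ = 23 − 22 = 1
n=38: ⌊(39·55)/89⌋ − ⌊(38·55)/89⌋ = ⌊2145/89⌋ − ⌊2090/89⌋ = 24 − 23 = 1
n=39: ⌊(40·55)/89⌋ − ⌊(39·55)/89⌋ = ⌊2200/89⌋ − ⌊2145/89⌋ = 24 − 24 = 0
n=40: ⌊(41·55)/89⌋ − ⌊(40·55)/89⌋ = ⌊2255/89⌋ − ⌊2200/89⌋ = 25 − 24 = 1
n=41: ⌊(42·55)/89⌋ − ⌊(41·55)/89⌋ = ⌊2310/89⌋ − ⌊2255/89⌋ = 25 − 25 = 0
n=42: ⌊(43·55)/89⌋ − ⌊(42·55)/89⌋ = ⌊2365/89⌋ − ⌊2310/89⌋ = 26 − 25 = 1
n=43: ⌊(44·55)/89⌋ − ⌊(43·55)/89⌋ = ⌊2420/89⌋ − ⌊2365/89⌋ = 27 − 26 = 1
n=44: ⌊(45·55)/89⌋ − ⌊(44·55)/89⌋ = ⌊2475/89⌋ − ⌊2420/89⌋ = 27 − 27 = 0
n=45: ⌊(46·55)/89⌋ − ⌊(45·55)/89⌋ = ⌊2530/89⌋ − ⌊2475/89⌋ = 28 − 27 = 1
n=46: ⌊(47·55)/89⌋ − ⌊(46·55)/89⌋ = ⌊2585/89⌋ − ⌊2530/89⌋ = 29 − 28 = 1
n=47: ⌊(48·55)/89⌋ − ⌊(47·55)/89⌋ = ⌊2640/89⌋ − ⌊2585/89⌋ = 29 − 29 = 0
n=48: ⌊(49·55)/89⌋ − ⌊(48·55)/89⌋ = ⌊2695/89⌋ − ⌊2640/89⌋ = 30 − 29 = 1
n=49: ⌊(50·55)/89⌋ − ⌊(49·55)/89⌋ = ⌊2750/89⌋ − ⌊2695/89⌋ = 30 − 30 = 0
n=50: ⌊(51·55)/89⌋ − ⌊(50·55)/89⌋ = ⌊2805/89⌋ − ⌊2750/89⌋ = 31 − 30 = 1
n=51: ⌊(52·55)/89⌋ − ⌊(51·55)/89⌋ = ⌊2860/89⌋ − ⌊2805/89⌋ = 32 − 31 = 1
n=52: ⌊(53·55)/89⌋ − ⌊(52·55)/89⌋ = ⌊2915/89⌋ − ⌊2860/89⌋ = 32 − 32 = 0
n=53: ⌊(54·55)/89⌋ − ⌊(53·55)/89⌋ = ⌊2970/89⌋ − ⌊2915/89⌋ = 33 − 32 = 1
n=54: ⌊(55·55)/89⌋ − ⌊(54·55)/89⌋ = ⌊3025/89⌋ − ⌊2970/89⌋ = 33 − 33 = 0
n=55: ⌊(56·55)/89⌋ − ⌊(55·55)/89⌋ = ⌊3080/89⌋ − ⌊3025/89⌋ = 34 − 33 = 1
n=56: ⌊(57·55)/89⌋ − ⌊(56·55)/89⌋ = ⌊3135/89⌋ − ⌊3080/89⌋ = 35 − 34 = 1
n=57: ⌊(58·55)/89⌋ − ⌊(57·55)/89⌋ = ⌊3190/89⌋ − ⌊3135/89⌋ = 35 − 35 = 0
n=58: ⌊(59·55)/89⌋ − ⌊(58·55)/89⌋ = ⌊3245/89⌋ − ⌊3190/89⌋ = 36 − 35 = 1
n=59: ⌊(60·55)/89⌋ − ⌊(59·55)/89⌋ = ⌊3300/89⌋ − ⌊3245/89⌋ = 37 − 36 = 1
n=60: ⌊(61·55)/89⌋ − ⌊(60·55)/89⌋ = ⌊3355/89⌋ − ⌊3300/89⌋ = 37 − 37 = 0
n=61: ⌊(62·55)/89⌋ − ⌊(61·55)/89⌋ = ⌊3410/89⌋ − ⌊3355/89⌋ = 38 − 37 = 1
n=62: ⌊(63·55)/89⌋ − ⌊(62·55)/89⌋ = ⌊3465/89⌋ − ⌊3410/89⌋ = 38 − 38 = 0
n=63: ⌊(64·55)/89⌋ − ⌊(63·55)/89⌋ = ⌊3520/89⌋ − ⌊3465/89⌋ = 39 − 38 = 1
n=64: ⌊(65·55)/89⌋ − ⌊(64·55)/89⌋ = ⌊3575/89⌋ − ⌊3520/89⌋ = 40 − 39 = 1
n=65: ⌊(66·55)/89⌋ − ⌊(65·55)/89⌋ = ⌊3630/89⌋ − ⌊3575/89⌋ = 40 − 40 = 0
n=66: ⌊(67·55)/89⌋ − ⌊(66·55)/89⌋ = ⌊3685/89⌋ − ⌊3630/89⌋ = 41 − 40 = 1
n=67: ⌊(68·55)/89⌋ − ⌊(67·55)/89⌋ = ⌊3740/89⌋ − ⌊3685/89⌋ = 42 − 41 = 1
n=68: ⌊(69·55)/89⌋ − ⌊(68·55)/89⌋ = ⌊3795/89⌋ − ⌊3740/89⌋ = 42 − 42 = 0
n=69: ⌊(70·55)/89⌋ − ⌊(69·55)/89⌋ = ⌊3850/89⌋ − ⌊3795/89⌋ = 43 − 42 = 1
n=70: ⌊(71·55)/89⌋ − ⌊(70·55)/89⌋ = ⌊3905/89⌋ − ⌊3850/89⌋ = 43 − 43 = 0
n=71: ⌊(72·55)/89⌋ − ⌊(71·55)/89⌋ = ⌊3960/89⌋ − ⌊3905/89⌋ = 44 − 43 = 1
n=72: ⌊(73·55)/89⌋ − ⌊(72·55)/89⌋ = ⌊4015/89⌋ − ⌊3960/89⌋ = 45 − 44 = 1
n=73: ⌊(74·55)/89⌋ − ⌊(73·55)/89⌋ = ⌊4070/89⌋ − ⌊4015/89⌋ = 45 − 45 = 0
n=74: ⌊(75·55)/89⌋ − ⌊(74·55)/89⌋ = ⌊4125/89⌋ − ⌊4070/89⌋ = 46 − 45 = 1
n=75: ⌊(76·55)/89⌋ − ⌊(75·55)/89⌋ = ⌊4180/89⌋ − ⌊4125/89⌋ = 46 − 46 = 0
n=76: ⌊(77·55)/89⌋ − ⌊(76·55)/89⌋ = ⌊4235/89⌋ − ⌊4180/89⌋ = 47 − 46 = 1
n=77: ⌊(78·55)/89⌋ − ⌊(77·55)/89⌋ = ⌊4290/89⌋ − ⌊4235/89⌋ = 48 − 47 = 1
n=78: ⌊(79·55)/89⌋ − ⌊(78·55)/89⌋ = ⌊4345/89⌋ − ⌊4290/89⌋ = 48 − 48 = 0
n=79: ⌊(80·55)/89⌋ − ⌊(79·55)/89⌋ = ⌊4400/89⌋ − ⌊4345/89⌋ = 49 − 48 = 1
n=80: ⌊(81·55)/89⌋ − ⌊(80·55)/89⌋ = ⌊4455/89⌋ − ⌊4400/89⌋ = 50 − 49 = 1
n=81: ⌊(82·55)/89⌋ − ⌊(81·55)/89⌋ = ⌊4510/89⌋ − ⌊4455/89⌋ = 50 − 50 = 0
n=82: ⌊(83·55)/89⌋ − ⌊(82·55)/89⌋ = ⌊4565/89⌋ − ⌊4510/89⌋ = 51 − 50 = 1
n=83: ⌊(84·55)/89⌋ − ⌊(83·55)/89⌋ = ⌊4620/89⌋ − ⌊4565/89⌋ = 51 − 51 = 0
n=84: ⌊(85·55)/89⌋ − ⌊(84·55)/89⌋ = ⌊4675/89⌋ − ⌊4620/89⌋ = 52 − 51 = 1
n=85: ⌊(86·55)/89⌋ − ⌊(85·55)/89⌋ = ⌊4730/89⌋ − ⌊4675/89⌋ = 53 − 52 = 1
n=86: ⌊(87·55)/89⌋ − ⌊(86·55)/89⌋ = ⌊4785/89⌋ − ⌊4730/89⌋ = 53 − 53 = 0
n=87: ⌊(88·55)/89⌋ − ⌊(87·55)/89⌋ = ⌊4840/89⌋ − ⌊4785/89⌋ = 54 − 53 = 1
n=88: ⌊(89·55)/89⌋ − ⌊(88·55)/89⌋ = ⌊4895/89⌋ − ⌊4840/89⌋ = 55 − 54 = 1
n=89: ⌊(90·55)/89⌋ − ⌊(89·55)/89⌋ = ⌊4950/89⌋ − ⌊4895/89⌋ = 55 − 55 = 0
n=90: ⌊(91·55)/89⌋ − ⌊(90·55)/89⌋ = ⌊5005/89⌋ − ⌊4950/89⌋ = 56 − 55 = 1
n=91: ⌊(92·55)/89⌋ − ⌊(91·55)/89⌋ = ⌊5060/89⌋ − ⌊5005/89⌋ = 56 − 56 = 0
n=92: ⌊(93·55)/89⌋ − ⌊(92·55)/89⌋ = ⌊5115/89⌋ − ⌊5060/89⌋ = 57 − 56 = 1
n=93: ⌊(94·55)/89⌋ − ⌊(93·55)/89⌋ = ⌊5170/89⌋ − ⌊5115/89⌋ = 58 − 57 = 1
n=94: ⌊(95·55)/89⌋ − ⌊(94·55)/89⌋ = ⌊5225/89⌋ − ⌊5170/89⌋ = 58 − 58 = 0


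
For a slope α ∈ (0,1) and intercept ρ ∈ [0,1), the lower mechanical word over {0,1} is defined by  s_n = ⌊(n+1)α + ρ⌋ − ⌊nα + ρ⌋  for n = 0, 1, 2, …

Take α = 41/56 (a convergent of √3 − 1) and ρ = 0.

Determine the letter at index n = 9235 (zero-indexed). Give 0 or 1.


(n+1)α + ρ = (9236·41) / 56 = 378676/56
nα + ρ     = (9235·41) / 56 = 378635/56
⌊378676/56⌋ = 6762,  ⌊378635/56⌋ = 6761
s_{9235} = 6762 − 6761 = 1

1


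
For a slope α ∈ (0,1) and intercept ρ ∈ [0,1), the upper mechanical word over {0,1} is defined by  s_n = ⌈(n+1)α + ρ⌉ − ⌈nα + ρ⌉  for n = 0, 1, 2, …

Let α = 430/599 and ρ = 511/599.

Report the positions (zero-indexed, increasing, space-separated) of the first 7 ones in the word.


0 1 2 4 5 7 8

n=0: ⌈941/599⌉−⌈511/599⌉ = 2−1 = 1  ← one
n=1: ⌈1371/599⌉−⌈941/599⌉ = 3−2 = 1  ← one
n=2: ⌈1801/599⌉−⌈1371/599⌉ = 4−3 = 1  ← one
n=3: ⌈2231/599⌉−⌈1801/599⌉ = 4−4 = 0
n=4: ⌈2661/599⌉−⌈2231/599⌉ = 5−4 = 1  ← one
n=5: ⌈3091/599⌉−⌈2661/599⌉ = 6−5 = 1  ← one
n=6: ⌈3521/599⌉−⌈3091/599⌉ = 6−6 = 0
n=7: ⌈3951/599⌉−⌈3521/599⌉ = 7−6 = 1  ← one
n=8: ⌈4381/599⌉−⌈3951/599⌉ = 8−7 = 1  ← one
positions of the first 7 ones: 0 1 2 4 5 7 8


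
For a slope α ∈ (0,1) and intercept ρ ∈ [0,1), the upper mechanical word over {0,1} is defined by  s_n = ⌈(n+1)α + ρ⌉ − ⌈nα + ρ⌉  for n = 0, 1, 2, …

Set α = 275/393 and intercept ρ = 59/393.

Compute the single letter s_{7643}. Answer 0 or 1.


(n+1)α + ρ = (7644·275 + 59) / 393 = 2102159/393
nα + ρ     = (7643·275 + 59) / 393 = 2101884/393
⌈2102159/393⌉ = 5350,  ⌈2101884/393⌉ = 5349
s_{7643} = 5350 − 5349 = 1

1


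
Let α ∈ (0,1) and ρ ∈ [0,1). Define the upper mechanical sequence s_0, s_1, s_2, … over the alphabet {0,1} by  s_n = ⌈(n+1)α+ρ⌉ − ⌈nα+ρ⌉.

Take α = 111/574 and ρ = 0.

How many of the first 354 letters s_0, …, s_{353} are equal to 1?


#1s = Σ_{n=0}^{353} s_n = Σ_{n=0}^{353} (⌈(n+1)α+ρ⌉ − ⌈nα+ρ⌉)
the sum telescopes: every ⌈nα+ρ⌉ with 0 < n < 354 appears once with + and once with −, leaving ⌈354α+ρ⌉ − ⌈0·α+ρ⌉
354α + ρ = (354·111) / 574 = 39294/574
ρ = 0/574
⌈39294/574⌉ = 69,  ⌈0/574⌉ = 0
#1s = 69 − 0 = 69

69


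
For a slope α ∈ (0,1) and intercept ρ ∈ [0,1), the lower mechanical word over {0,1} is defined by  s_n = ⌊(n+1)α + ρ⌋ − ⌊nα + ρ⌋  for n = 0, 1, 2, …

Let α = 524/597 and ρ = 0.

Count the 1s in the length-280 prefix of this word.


245

#1s = Σ_{n=0}^{279} s_n = Σ_{n=0}^{279} (⌊(n+1)α+ρ⌋ − ⌊nα+ρ⌋)
the sum telescopes: every ⌊nα+ρ⌋ with 0 < n < 280 appears once with + and once with −, leaving ⌊280α+ρ⌋ − ⌊0·α+ρ⌋
280α + ρ = (280·524) / 597 = 146720/597
ρ = 0/597
⌊146720/597⌋ = 245,  ⌊0/597⌋ = 0
#1s = 245 − 0 = 245


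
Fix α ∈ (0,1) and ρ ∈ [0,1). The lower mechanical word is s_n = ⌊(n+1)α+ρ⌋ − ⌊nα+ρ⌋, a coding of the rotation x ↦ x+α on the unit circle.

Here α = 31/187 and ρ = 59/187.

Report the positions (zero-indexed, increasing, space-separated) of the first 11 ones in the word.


n=0: ⌊90/187⌋−⌊59/187⌋ = 0−0 = 0
n=1: ⌊121/187⌋−⌊90/187⌋ = 0−0 = 0
  …
n=4: ⌊214/187⌋−⌊183/187⌋ = 1−0 = 1  ← one
n=5: ⌊245/187⌋−⌊214/187⌋ = 1−1 = 0
n=6: ⌊276/187⌋−⌊245/187⌋ = 1−1 = 0
  …
n=10: ⌊400/187⌋−⌊369/187⌋ = 2−1 = 1  ← one
n=11: ⌊431/187⌋−⌊400/187⌋ = 2−2 = 0
n=12: ⌊462/187⌋−⌊431/187⌋ = 2−2 = 0
  …
n=16: ⌊586/187⌋−⌊555/187⌋ = 3−2 = 1  ← one
n=17: ⌊617/187⌋−⌊586/187⌋ = 3−3 = 0
n=18: ⌊648/187⌋−⌊617/187⌋ = 3−3 = 0
  …
n=22: ⌊772/187⌋−⌊741/187⌋ = 4−3 = 1  ← one
n=23: ⌊803/187⌋−⌊772/187⌋ = 4−4 = 0
n=24: ⌊834/187⌋−⌊803/187⌋ = 4−4 = 0
  …
n=28: ⌊958/187⌋−⌊927/187⌋ = 5−4 = 1  ← one
n=29: ⌊989/187⌋−⌊958/187⌋ = 5−5 = 0
n=30: ⌊1020/187⌋−⌊989/187⌋ = 5−5 = 0
  …
n=34: ⌊1144/187⌋−⌊1113/187⌋ = 6−5 = 1  ← one
n=35: ⌊1175/187⌋−⌊1144/187⌋ = 6−6 = 0
n=36: ⌊1206/187⌋−⌊1175/187⌋ = 6−6 = 0
  …
n=40: ⌊1330/187⌋−⌊1299/187⌋ = 7−6 = 1  ← one
n=41: ⌊1361/187⌋−⌊1330/187⌋ = 7−7 = 0
n=42: ⌊1392/187⌋−⌊1361/187⌋ = 7−7 = 0
  …
n=46: ⌊1516/187⌋−⌊1485/187⌋ = 8−7 = 1  ← one
n=47: ⌊1547/187⌋−⌊1516/187⌋ = 8−8 = 0
n=48: ⌊1578/187⌋−⌊1547/187⌋ = 8−8 = 0
  …
n=52: ⌊1702/187⌋−⌊1671/187⌋ = 9−8 = 1  ← one
n=53: ⌊1733/187⌋−⌊1702/187⌋ = 9−9 = 0
n=54: ⌊1764/187⌋−⌊1733/187⌋ = 9−9 = 0
  …
n=58: ⌊1888/187⌋−⌊1857/187⌋ = 10−9 = 1  ← one
n=59: ⌊1919/187⌋−⌊1888/187⌋ = 10−10 = 0
n=60: ⌊1950/187⌋−⌊1919/187⌋ = 10−10 = 0
  …
n=64: ⌊2074/187⌋−⌊2043/187⌋ = 11−10 = 1  ← one
positions of the first 11 ones: 4 10 16 22 28 34 40 46 52 58 64

4 10 16 22 28 34 40 46 52 58 64


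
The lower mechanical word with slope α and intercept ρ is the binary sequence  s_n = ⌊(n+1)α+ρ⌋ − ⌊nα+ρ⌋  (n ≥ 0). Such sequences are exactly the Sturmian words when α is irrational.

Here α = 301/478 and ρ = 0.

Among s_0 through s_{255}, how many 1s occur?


161

#1s = Σ_{n=0}^{255} s_n = Σ_{n=0}^{255} (⌊(n+1)α+ρ⌋ − ⌊nα+ρ⌋)
the sum telescopes: every ⌊nα+ρ⌋ with 0 < n < 256 appears once with + and once with −, leaving ⌊256α+ρ⌋ − ⌊0·α+ρ⌋
256α + ρ = (256·301) / 478 = 77056/478
ρ = 0/478
⌊77056/478⌋ = 161,  ⌊0/478⌋ = 0
#1s = 161 − 0 = 161


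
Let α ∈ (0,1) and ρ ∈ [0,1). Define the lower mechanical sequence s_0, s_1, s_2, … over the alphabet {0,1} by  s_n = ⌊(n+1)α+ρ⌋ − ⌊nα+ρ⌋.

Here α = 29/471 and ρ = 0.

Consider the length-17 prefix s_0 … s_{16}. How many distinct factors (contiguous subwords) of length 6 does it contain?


2

t_n = ⌊(n·29)/471⌋ for n = 0 … 17:
  n=0…9: ⌊0/471⌋=0 ⌊29/471⌋=0 ⌊58/471⌋=0 ⌊87/471⌋=0 ⌊116/471⌋=0 ⌊145/471⌋=0 ⌊174/471⌋=0 ⌊203/471⌋=0 ⌊232/471⌋=0 ⌊261/471⌋=0
  n=10…17: ⌊290/471⌋=0 ⌊319/471⌋=0 ⌊348/471⌋=0 ⌊377/471⌋=0 ⌊406/471⌋=0 ⌊435/471⌋=0 ⌊464/471⌋=0 ⌊493/471⌋=1
s_n = t_(n+1) − t_n for n = 0 … 16 gives
prefix = 00000000000000001
slide a length-6 window over [0..5] … [11..16] (12 windows); first occurrence of each distinct factor:
  [  0..  5] 000000
  [ 11.. 16] 000001
  (the other 10 windows repeat one of these)
distinct factors: {000000, 000001}
count = 2  (Sturmian bound for length 6 is 7)


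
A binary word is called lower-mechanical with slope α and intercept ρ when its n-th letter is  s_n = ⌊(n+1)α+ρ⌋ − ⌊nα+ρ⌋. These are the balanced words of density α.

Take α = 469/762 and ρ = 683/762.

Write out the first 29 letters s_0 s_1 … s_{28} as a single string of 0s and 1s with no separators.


n=0: ⌊(1·469+683)/762⌋ − ⌊(0·469+683)/762⌋ = ⌊1152/762⌋ − ⌊683/762⌋ = 1 − 0 = 1
n=1: ⌊(2·469+683)/762⌋ − ⌊(1·469+683)/762⌋ = ⌊1621/762⌋ − ⌊1152/762⌋ = 2 − 1 = 1
n=2: ⌊(3·469+683)/762⌋ − ⌊(2·469+683)/762⌋ = ⌊2090/762⌋ − ⌊1621/762⌋ = 2 − 2 = 0
n=3: ⌊(4·469+683)/762⌋ − ⌊(3·469+683)/762⌋ = ⌊2559/762⌋ − ⌊2090/762⌋ = 3 − 2 = 1
n=4: ⌊(5·469+683)/762⌋ − ⌊(4·469+683)/762⌋ = ⌊3028/762⌋ − ⌊2559/762⌋ = 3 − 3 = 0
n=5: ⌊(6·469+683)/762⌋ − ⌊(5·469+683)/762⌋ = ⌊3497/762⌋ − ⌊3028/762⌋ = 4 − 3 = 1
n=6: ⌊(7·469+683)/762⌋ − ⌊(6·469+683)/762⌋ = ⌊3966/762⌋ − ⌊3497/762⌋ = 5 − 4 = 1
n=7: ⌊(8·469+683)/762⌋ − ⌊(7·469+683)/762⌋ = ⌊4435/762⌋ − ⌊3966/762⌋ = 5 − 5 = 0
n=8: ⌊(9·469+683)/762⌋ − ⌊(8·469+683)/762⌋ = ⌊4904/762⌋ − ⌊4435/762⌋ = 6 − 5 = 1
n=9: ⌊(10·469+683)/762⌋ − ⌊(9·469+683)/762⌋ = ⌊5373/762⌋ − ⌊4904/762⌋ = 7 − 6 = 1
n=10: ⌊(11·469+683)/762⌋ − ⌊(10·469+683)/762⌋ = ⌊5842/762⌋ − ⌊5373/762⌋ = 7 − 7 = 0
n=11: ⌊(12·469+683)/762⌋ − ⌊(11·469+683)/762⌋ = ⌊6311/762⌋ − ⌊5842/762⌋ = 8 − 7 = 1
n=12: ⌊(13·469+683)/762⌋ − ⌊(12·469+683)/762⌋ = ⌊6780/762⌋ − ⌊6311/762⌋ = 8 − 8 = 0
n=13: ⌊(14·469+683)/762⌋ − ⌊(13·469+683)/762⌋ = ⌊7249/762⌋ − ⌊6780/762⌋ = 9 − 8 = 1
n=14: ⌊(15·469+683)/762⌋ − ⌊(14·469+683)/762⌋ = ⌊7718/762⌋ − ⌊7249/762⌋ = 10 − 9 = 1
n=15: ⌊(16·469+683)/762⌋ − ⌊(15·469+683)/762⌋ = ⌊8187/762⌋ − ⌊7718/762⌋ = 10 − 10 = 0
n=16: ⌊(17·469+683)/762⌋ − ⌊(16·469+683)/762⌋ = ⌊8656/762⌋ − ⌊8187/762⌋ = 11 − 10 = 1
n=17: ⌊(18·469+683)/762⌋ − ⌊(17·469+683)/762⌋ = ⌊9125/762⌋ − ⌊8656/762⌋ = 11 − 11 = 0
n=18: ⌊(19·469+683)/762⌋ − ⌊(18·469+683)/762⌋ = ⌊9594/762⌋ − ⌊9125/762⌋ = 12 − 11 = 1
n=19: ⌊(20·469+683)/762⌋ − ⌊(19·469+683)/762⌋ = ⌊10063/762⌋ − ⌊9594/762⌋ = 13 − 12 = 1
n=20: ⌊(21·469+683)/762⌋ − ⌊(20·469+683)/762⌋ = ⌊10532/762⌋ − ⌊10063/762⌋ = 13 − 13 = 0
n=21: ⌊(22·469+683)/762⌋ − ⌊(21·469+683)/762⌋ = ⌊11001/762⌋ − ⌊10532/762⌋ = 14 − 13 = 1
n=22: ⌊(23·469+683)/762⌋ − ⌊(22·469+683)/762⌋ = ⌊11470/762⌋ − ⌊11001/762⌋ = 15 − 14 = 1
n=23: ⌊(24·469+683)/762⌋ − ⌊(23·469+683)/762⌋ = ⌊11939/762⌋ − ⌊11470/762⌋ = 15 − 15 = 0
n=24: ⌊(25·469+683)/762⌋ − ⌊(24·469+683)/762⌋ = ⌊12408/762⌋ − ⌊11939/762⌋ = 16 − 15 = 1
n=25: ⌊(26·469+683)/762⌋ − ⌊(25·469+683)/762⌋ = ⌊12877/762⌋ − ⌊12408/762⌋ = 16 − 16 = 0
n=26: ⌊(27·469+683)/762⌋ − ⌊(26·469+683)/762⌋ = ⌊13346/762⌋ − ⌊12877/762⌋ = 17 − 16 = 1
n=27: ⌊(28·469+683)/762⌋ − ⌊(27·469+683)/762⌋ = ⌊13815/762⌋ − ⌊13346/762⌋ = 18 − 17 = 1
n=28: ⌊(29·469+683)/762⌋ − ⌊(28·469+683)/762⌋ = ⌊14284/762⌋ − ⌊13815/762⌋ = 18 − 18 = 0

11010110110101101011011010110


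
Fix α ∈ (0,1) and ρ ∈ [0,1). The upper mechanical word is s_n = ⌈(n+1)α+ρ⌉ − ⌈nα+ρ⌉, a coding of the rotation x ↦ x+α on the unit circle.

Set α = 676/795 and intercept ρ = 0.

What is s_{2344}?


(n+1)α + ρ = (2345·676) / 795 = 1585220/795
nα + ρ     = (2344·676) / 795 = 1584544/795
⌈1585220/795⌉ = 1994,  ⌈1584544/795⌉ = 1994
s_{2344} = 1994 − 1994 = 0

0
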